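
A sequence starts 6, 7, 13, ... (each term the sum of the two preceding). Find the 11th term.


Computing iteratively: 6, 7, 13, 20, 33, 53, 86, 139, 225, 364, 589
a_11 = 589

a_11 = 589


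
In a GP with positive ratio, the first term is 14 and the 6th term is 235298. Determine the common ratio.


r^(n-1) = aₙ/a₁
r^5 = 235298/14 = 16807
r = 16807^(1/5)
= 7

r = 7


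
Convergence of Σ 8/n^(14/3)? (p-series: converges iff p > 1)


p-series test: Σ c/n^p converges if p > 1, diverges if p ≤ 1 (constant c > 0 doesn't affect convergence).
p = 14/3
14/3 > 1 → CONVERGES

Converges (p = 14/3 > 1)


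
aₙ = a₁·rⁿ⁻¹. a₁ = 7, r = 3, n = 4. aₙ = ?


aₙ = a₁·r^(n-1)
= 7×3^3
= 7×27
= 189

a_4 = 189


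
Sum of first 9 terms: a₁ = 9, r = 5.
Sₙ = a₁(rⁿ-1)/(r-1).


Sₙ = 9×(5^9 - 1)/(5 - 1)
= 9×(1953125 - 1)/4
= 9×1953124/4
= 4394529

S_9 = 4394529


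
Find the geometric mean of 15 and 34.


GM = √(15×34) = √510 = 22.5832

GM = 22.5832


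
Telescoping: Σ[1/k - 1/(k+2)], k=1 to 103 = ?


Telescoping with gap 2: two head and two tail terms survive.
= (1 + 1/2) - (1/104 + 1/105)
= 3/2 - 1/104 - 1/105 = 16171/10920

Sum = 16171/10920


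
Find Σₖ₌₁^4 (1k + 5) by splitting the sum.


Σ(1k+5) = 1·Σk + 5·n
= 1·10 + 5·4
= 10 + 20 = 30

Σ = 30


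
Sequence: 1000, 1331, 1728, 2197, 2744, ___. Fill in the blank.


Pattern: perfect cubes: n³
Terms: 1000, 1331, 1728, 2197, 2744
Next term = 3375

Next term = 3375


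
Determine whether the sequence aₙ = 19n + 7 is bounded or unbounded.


aₙ = 19n + 7 → as n→∞, aₙ→∞
No finite upper bound exists
The sequence is UNBOUNDED

Unbounded (aₙ → ∞ as n → ∞)


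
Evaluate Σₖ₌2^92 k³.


Σₖ₌2^92 k³ = [92·93/2]² − [1·2/2]²
= 18301284 − 1 = 18301283

Σk³ = 18301283


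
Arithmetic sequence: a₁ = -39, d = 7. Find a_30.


aₙ = a₁ + (n-1)d
= -39 + (30-1)×7
= -39 + 203
= 164

a_30 = 164


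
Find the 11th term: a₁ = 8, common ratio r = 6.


aₙ = a₁·r^(n-1)
= 8×6^10
= 8×60466176
= 483729408

a_11 = 483729408


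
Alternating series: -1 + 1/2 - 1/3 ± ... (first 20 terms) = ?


S = -1 + 1/2 - 1/3 + 1/4 - 1/5 + 1/6 - 1/7 + 1/8 ± ...
= -0.6688
(Full series converges to -ln(2) ≈ -0.6931)

S_20 = -0.6688


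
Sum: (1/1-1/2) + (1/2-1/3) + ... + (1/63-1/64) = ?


Telescoping: adjacent terms cancel.
= 1/1 - 1/64
= 1 - 1/64 = 63/64

Sum = 63/64


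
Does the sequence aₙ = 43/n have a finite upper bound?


a₁ = 43, a₂ = 43/2, a₃ = 43/3, ...
0 < aₙ ≤ 43 for all n ≥ 1
Lower bound: 0, Upper bound: 43
The sequence IS bounded

Bounded (0 < aₙ ≤ 43)


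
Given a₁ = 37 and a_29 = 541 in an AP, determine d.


d = (aₙ - a₁)/(n-1)
= (541 - 37)/(29-1)
= 504/28 = 18

d = 18


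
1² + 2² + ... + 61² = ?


n = 61
n(n+1)(2n+1)/6 = 61×62×123/6
= 465186/6 = 77531

Σk² = 77531


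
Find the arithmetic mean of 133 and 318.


AM = (133 + 318)/2 = 451/2 = 225.5

AM = 225.5


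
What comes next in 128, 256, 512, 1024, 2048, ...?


Pattern: powers of 2: 2ⁿ
Terms: 128, 256, 512, 1024, 2048
Next term = 4096

Next term = 4096


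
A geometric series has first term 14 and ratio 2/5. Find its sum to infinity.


S∞ = a₁/(1-r) = 14/(1 - 2/5)
= 14/(3/5)
= 70/3

S∞ = 70/3


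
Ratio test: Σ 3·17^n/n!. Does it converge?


aₙ = 3·17^n/n!
a_{n+1}/aₙ = 17^(n+1)/(n+1)! × n!/17^n  (constant 3 cancels)
= 17/(n+1)
L = lim(n→∞) 17/(n+1) = 0
L < 1 → series CONVERGES

Converges (ratio test: L = 0 < 1)


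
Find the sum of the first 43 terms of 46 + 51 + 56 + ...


aₙ = 46 + (43-1)×5 = 256
Sₙ = n(a₁+aₙ)/2 = 43×(46+256)/2
= 43×302/2 = 6493

S_43 = 6493


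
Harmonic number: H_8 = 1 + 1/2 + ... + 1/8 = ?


H_8 = 1/1 + 1/2 + 1/3 + 1/4 + 1/5 + 1/6 + 1/7 + 1/8
= 761/280
≈ 2.7179

H_8 = 761/280 ≈ 2.7179


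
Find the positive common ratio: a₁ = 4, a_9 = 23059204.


r^(n-1) = aₙ/a₁
r^8 = 23059204/4 = 5764801
r = 5764801^(1/8)
= ±7; taking r > 0 gives r = 7

r = 7


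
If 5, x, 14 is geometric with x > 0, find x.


GM = √(5×14) = √70 = 8.3666

GM = 8.3666


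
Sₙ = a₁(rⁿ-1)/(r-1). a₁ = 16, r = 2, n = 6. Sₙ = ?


Sₙ = 16×(2^6 - 1)/(2 - 1)
= 16×(64 - 1)/1
= 16×63/1
= 1008

S_6 = 1008


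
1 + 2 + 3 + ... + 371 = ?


n(n+1)/2 = 371×372/2 = 138012/2 = 69006

Σk = 69006


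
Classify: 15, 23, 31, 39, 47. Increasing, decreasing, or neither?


Differences: 8, 8, 8, 8
All differences > 0 → strictly INCREASING

Monotonically increasing


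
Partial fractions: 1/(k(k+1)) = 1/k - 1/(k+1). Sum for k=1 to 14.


1/(k(k+1)) = 1/k - 1/(k+1) (partial fractions)
Telescoping: Σ = 1 - 1/15 = 14/15

Sum = 14/15


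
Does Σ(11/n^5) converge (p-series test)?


p-series test: Σ c/n^p converges if p > 1, diverges if p ≤ 1 (constant c > 0 doesn't affect convergence).
p = 5
5 > 1 → CONVERGES

Converges (p = 5 > 1)


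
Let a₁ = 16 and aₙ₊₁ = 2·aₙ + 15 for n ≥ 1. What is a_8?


Computing step by step:
a_1 = 16
a_2 = 47
a_3 = 109
a_4 = 233
a_5 = 481
a_6 = 977
a_7 = 1969
a_8 = 3953


a_8 = 3953


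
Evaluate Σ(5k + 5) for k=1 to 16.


Σ(5k+5) = 5·Σk + 5·n
= 5·136 + 5·16
= 680 + 80 = 760

Σ = 760


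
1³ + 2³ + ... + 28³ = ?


n(n+1)/2 = 28×29/2 = 406
Σk³ = 406² = 164836

Σk³ = 164836


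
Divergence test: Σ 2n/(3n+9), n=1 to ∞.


lim(n→∞) 2n/(3n+9) = 2/3 = 2/3  (divide numerator and denominator by n)
lim aₙ = 2/3 ≠ 0 → series DIVERGES

Diverges (lim aₙ = 2/3 ≠ 0)


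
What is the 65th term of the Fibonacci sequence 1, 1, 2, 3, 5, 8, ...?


Fibonacci sequence: 1, 1, 2, 3, 5, 8, 13, 21, 34, 55, 89, ...
F(65) = 17167680177565

F(65) = 17167680177565


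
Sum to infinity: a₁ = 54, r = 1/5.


S∞ = a₁/(1-r) = 54/(1 - 1/5)
= 54/(4/5)
= 135/2

S∞ = 135/2


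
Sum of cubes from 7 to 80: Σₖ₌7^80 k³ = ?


Σₖ₌7^80 k³ = [80·81/2]² − [6·7/2]²
= 10497600 − 441 = 10497159

Σk³ = 10497159


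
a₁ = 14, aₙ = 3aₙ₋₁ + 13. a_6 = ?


Computing step by step:
a_1 = 14
a_2 = 55
a_3 = 178
a_4 = 547
a_5 = 1654
a_6 = 4975


a_6 = 4975


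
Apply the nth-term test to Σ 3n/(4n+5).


lim(n→∞) 3n/(4n+5) = 3/4 = 3/4  (divide numerator and denominator by n)
lim aₙ = 3/4 ≠ 0 → series DIVERGES

Diverges (lim aₙ = 3/4 ≠ 0)


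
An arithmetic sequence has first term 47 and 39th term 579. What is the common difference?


d = (aₙ - a₁)/(n-1)
= (579 - 47)/(39-1)
= 532/38 = 14

d = 14


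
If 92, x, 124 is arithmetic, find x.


AM = (92 + 124)/2 = 216/2 = 108

AM = 108


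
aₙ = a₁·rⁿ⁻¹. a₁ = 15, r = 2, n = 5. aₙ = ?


aₙ = a₁·r^(n-1)
= 15×2^4
= 15×16
= 240

a_5 = 240


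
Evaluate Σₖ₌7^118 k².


Σₖ₌7^118 k² = Σₖ₌₁^118 k² − Σₖ₌₁^6 k²
= 118·119·237/6 − 6·7·13/6
= 554659 − 91 = 554568

Σk² = 554568


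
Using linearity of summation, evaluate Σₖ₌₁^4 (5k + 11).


Σ(5k+11) = 5·Σk + 11·n
= 5·10 + 11·4
= 50 + 44 = 94

Σ = 94


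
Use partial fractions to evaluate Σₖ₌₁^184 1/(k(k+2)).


1/(k(k+2)) = (1/2)·(1/k - 1/(k+2)) (partial fractions)
Telescoping: Σ = (1/2)·(1 + 1/2 - 1/185 - 1/186) = 12811/17205

Sum = 12811/17205


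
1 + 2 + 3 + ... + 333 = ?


n(n+1)/2 = 333×334/2 = 111222/2 = 55611

Σk = 55611


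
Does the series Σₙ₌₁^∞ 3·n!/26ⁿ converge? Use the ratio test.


aₙ = 3·n!/26^n
a_{n+1}/aₙ = (n+1)!/26^(n+1) × 26^n/n!  (constant 3 cancels)
= (n+1)/26
L = lim(n→∞) (n+1)/26 = ∞
L > 1 → series DIVERGES

Diverges (ratio test: L = ∞ > 1)


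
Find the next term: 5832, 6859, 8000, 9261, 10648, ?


Pattern: perfect cubes: n³
Terms: 5832, 6859, 8000, 9261, 10648
Next term = 12167

Next term = 12167


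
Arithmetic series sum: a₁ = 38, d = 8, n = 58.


aₙ = 38 + (58-1)×8 = 494
Sₙ = n(a₁+aₙ)/2 = 58×(38+494)/2
= 58×532/2 = 15428

S_58 = 15428


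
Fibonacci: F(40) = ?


Fibonacci sequence: 1, 1, 2, 3, 5, 8, 13, 21, 34, 55, 89, ...
F(40) = 102334155

F(40) = 102334155


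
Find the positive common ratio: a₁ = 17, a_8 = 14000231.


r^(n-1) = aₙ/a₁
r^7 = 14000231/17 = 823543
r = 823543^(1/7)
= 7

r = 7


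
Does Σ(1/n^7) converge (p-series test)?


p-series test: Σ c/n^p converges if p > 1, diverges if p ≤ 1 (constant c > 0 doesn't affect convergence).
p = 7
7 > 1 → CONVERGES

Converges (p = 7 > 1)


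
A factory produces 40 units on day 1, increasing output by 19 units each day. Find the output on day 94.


aₙ = a₁ + (n-1)d
= 40 + (94-1)×19
= 40 + 1767
= 1807

a_94 = 1807


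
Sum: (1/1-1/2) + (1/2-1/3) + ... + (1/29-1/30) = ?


Telescoping: adjacent terms cancel.
= 1/1 - 1/30
= 1 - 1/30 = 29/30

Sum = 29/30


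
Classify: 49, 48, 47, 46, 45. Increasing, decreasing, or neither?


Differences: -1, -1, -1, -1
All differences < 0 → strictly DECREASING

Monotonically decreasing


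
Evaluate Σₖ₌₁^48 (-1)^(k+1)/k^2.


S = 1 - 1/4 + 1/9 - 1/16 + 1/25 - 1/36 + 1/49 - 1/64 ± ...
= 0.8223
(Full series converges to +π²/12 ≈ +0.8225)

S_48 = 0.8223


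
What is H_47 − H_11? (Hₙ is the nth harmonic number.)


Σₖ₌12^47 1/k = 1/12 + 1/13 + 1/14 + ... + 1/47
= 627816166374159054023/442720643463713815200
≈ 1.4181

Sum = 627816166374159054023/442720643463713815200 ≈ 1.4181


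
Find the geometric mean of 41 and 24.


GM = √(41×24) = √984 = 31.3688

GM = 31.3688


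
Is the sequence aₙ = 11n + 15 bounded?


aₙ = 11n + 15 → as n→∞, aₙ→∞
No finite upper bound exists
The sequence is UNBOUNDED

Unbounded (aₙ → ∞ as n → ∞)


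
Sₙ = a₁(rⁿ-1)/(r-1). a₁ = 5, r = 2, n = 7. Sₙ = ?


Sₙ = 5×(2^7 - 1)/(2 - 1)
= 5×(128 - 1)/1
= 5×127/1
= 635

S_7 = 635


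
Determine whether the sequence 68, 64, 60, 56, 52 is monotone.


Differences: -4, -4, -4, -4
All differences < 0 → strictly DECREASING

Monotonically decreasing


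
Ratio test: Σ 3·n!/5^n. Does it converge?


aₙ = 3·n!/5^n
a_{n+1}/aₙ = (n+1)!/5^(n+1) × 5^n/n!  (constant 3 cancels)
= (n+1)/5
L = lim(n→∞) (n+1)/5 = ∞
L > 1 → series DIVERGES

Diverges (ratio test: L = ∞ > 1)


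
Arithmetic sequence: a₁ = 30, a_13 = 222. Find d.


d = (aₙ - a₁)/(n-1)
= (222 - 30)/(13-1)
= 192/12 = 16

d = 16


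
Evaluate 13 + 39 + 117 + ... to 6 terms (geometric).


Sₙ = 13×(3^6 - 1)/(3 - 1)
= 13×(729 - 1)/2
= 13×728/2
= 4732

S_6 = 4732


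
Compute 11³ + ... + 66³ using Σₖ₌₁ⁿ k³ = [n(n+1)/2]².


Σₖ₌11^66 k³ = [66·67/2]² − [10·11/2]²
= 4888521 − 3025 = 4885496

Σk³ = 4885496


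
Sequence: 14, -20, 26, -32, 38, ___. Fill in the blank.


Pattern: alternating sign, magnitude arithmetic (d=6)
Terms: 14, -20, 26, -32, 38
Next term = -44

Next term = -44


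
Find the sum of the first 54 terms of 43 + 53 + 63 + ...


aₙ = 43 + (54-1)×10 = 573
Sₙ = n(a₁+aₙ)/2 = 54×(43+573)/2
= 54×616/2 = 16632

S_54 = 16632


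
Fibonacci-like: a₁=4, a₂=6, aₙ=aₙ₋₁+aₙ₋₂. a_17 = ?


Computing iteratively: 4, 6, 10, 16, 26, 42, 68, 110, 178, 288, 466, 754, ...
a_17 = 8362

a_17 = 8362


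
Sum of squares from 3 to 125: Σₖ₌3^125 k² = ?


Σₖ₌3^125 k² = Σₖ₌₁^125 k² − Σₖ₌₁^2 k²
= 125·126·251/6 − 2·3·5/6
= 658875 − 5 = 658870

Σk² = 658870


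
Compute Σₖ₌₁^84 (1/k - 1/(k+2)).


Telescoping with gap 2: two head and two tail terms survive.
= (1 + 1/2) - (1/85 + 1/86)
= 3/2 - 1/85 - 1/86 = 5397/3655

Sum = 5397/3655


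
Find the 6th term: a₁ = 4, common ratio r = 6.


aₙ = a₁·r^(n-1)
= 4×6^5
= 4×7776
= 31104

a_6 = 31104


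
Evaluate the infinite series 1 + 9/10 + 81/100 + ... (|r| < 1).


S∞ = a₁/(1-r) = 1/(1 - 9/10)
= 1/(1/10)
= 10

S∞ = 10


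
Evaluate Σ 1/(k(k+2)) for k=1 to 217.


1/(k(k+2)) = (1/2)·(1/k - 1/(k+2)) (partial fractions)
Telescoping: Σ = (1/2)·(1 + 1/2 - 1/218 - 1/219) = 17794/23871

Sum = 17794/23871


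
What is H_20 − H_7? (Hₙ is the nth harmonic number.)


Σₖ₌8^20 1/k = 1/8 + 1/9 + 1/10 + ... + 1/20
= 77976391/77597520
≈ 1.0049

Sum = 77976391/77597520 ≈ 1.0049


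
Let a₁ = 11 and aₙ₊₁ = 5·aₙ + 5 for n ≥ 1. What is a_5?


Computing step by step:
a_1 = 11
a_2 = 60
a_3 = 305
a_4 = 1530
a_5 = 7655


a_5 = 7655


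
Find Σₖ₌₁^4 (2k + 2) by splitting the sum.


Σ(2k+2) = 2·Σk + 2·n
= 2·10 + 2·4
= 20 + 8 = 28

Σ = 28


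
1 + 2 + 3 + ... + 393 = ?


n(n+1)/2 = 393×394/2 = 154842/2 = 77421

Σk = 77421


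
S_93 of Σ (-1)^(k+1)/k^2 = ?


S = 1 - 1/4 + 1/9 - 1/16 + 1/25 - 1/36 + 1/49 - 1/64 ± ...
= 0.8225
(Full series converges to +π²/12 ≈ +0.8225)

S_93 = 0.8225


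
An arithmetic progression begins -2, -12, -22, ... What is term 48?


aₙ = a₁ + (n-1)d
= -2 + (48-1)×-10
= -2 - 470
= -472

a_48 = -472


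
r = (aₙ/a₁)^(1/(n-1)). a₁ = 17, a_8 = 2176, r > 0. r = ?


r^(n-1) = aₙ/a₁
r^7 = 2176/17 = 128
r = 128^(1/7)
= 2

r = 2


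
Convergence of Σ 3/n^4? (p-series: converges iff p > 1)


p-series test: Σ c/n^p converges if p > 1, diverges if p ≤ 1 (constant c > 0 doesn't affect convergence).
p = 4
4 > 1 → CONVERGES

Converges (p = 4 > 1)


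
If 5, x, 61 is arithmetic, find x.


AM = (5 + 61)/2 = 66/2 = 33

AM = 33


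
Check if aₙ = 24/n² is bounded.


a₁ = 24, a₂ = 24/4, a₃ = 24/9, ...
0 < aₙ ≤ 24 for all n ≥ 1
The sequence IS bounded

Bounded (0 < aₙ ≤ 24)


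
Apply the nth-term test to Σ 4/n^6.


lim(n→∞) 4/n^6 = 0
lim aₙ = 0 → nth-term test is INCONCLUSIVE
(Need other tests; this is actually a convergent p-series with p=6 > 1)

Inconclusive (lim aₙ = 0; need another test)


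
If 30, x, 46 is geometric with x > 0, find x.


GM = √(30×46) = √1380 = 37.1484

GM = 37.1484


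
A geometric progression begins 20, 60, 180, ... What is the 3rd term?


aₙ = a₁·r^(n-1)
= 20×3^2
= 20×9
= 180

a_3 = 180


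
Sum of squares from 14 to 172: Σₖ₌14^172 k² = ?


Σₖ₌14^172 k² = Σₖ₌₁^172 k² − Σₖ₌₁^13 k²
= 172·173·345/6 − 13·14·27/6
= 1710970 − 819 = 1710151

Σk² = 1710151


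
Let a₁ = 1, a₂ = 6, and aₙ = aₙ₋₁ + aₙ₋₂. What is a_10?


Computing iteratively: 1, 6, 7, 13, 20, 33, 53, 86, 139, 225
a_10 = 225

a_10 = 225


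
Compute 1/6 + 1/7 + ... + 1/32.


Σₖ₌6^32 1/k = 1/6 + 1/7 + 1/8 + ... + 1/32
= 256339679848919/144403552893600
≈ 1.7752

Sum = 256339679848919/144403552893600 ≈ 1.7752


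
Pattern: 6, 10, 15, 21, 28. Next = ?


Pattern: triangular numbers: n(n+1)/2
Terms: 6, 10, 15, 21, 28
Next term = 36

Next term = 36


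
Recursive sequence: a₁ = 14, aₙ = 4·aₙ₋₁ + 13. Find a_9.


Computing step by step:
a_1 = 14
a_2 = 69
a_3 = 289
a_4 = 1169
a_5 = 4689
a_6 = 18769
a_7 = 75089
a_8 = 300369
a_9 = 1201489


a_9 = 1201489


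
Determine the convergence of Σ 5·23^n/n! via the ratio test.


aₙ = 5·23^n/n!
a_{n+1}/aₙ = 23^(n+1)/(n+1)! × n!/23^n  (constant 5 cancels)
= 23/(n+1)
L = lim(n→∞) 23/(n+1) = 0
L < 1 → series CONVERGES

Converges (ratio test: L = 0 < 1)


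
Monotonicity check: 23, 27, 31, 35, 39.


Differences: 4, 4, 4, 4
All differences > 0 → strictly INCREASING

Monotonically increasing


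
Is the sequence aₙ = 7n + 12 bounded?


aₙ = 7n + 12 → as n→∞, aₙ→∞
No finite upper bound exists
The sequence is UNBOUNDED

Unbounded (aₙ → ∞ as n → ∞)


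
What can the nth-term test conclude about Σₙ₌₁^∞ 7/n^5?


lim(n→∞) 7/n^5 = 0
lim aₙ = 0 → nth-term test is INCONCLUSIVE
(Need other tests; this is actually a convergent p-series with p=5 > 1)

Inconclusive (lim aₙ = 0; need another test)


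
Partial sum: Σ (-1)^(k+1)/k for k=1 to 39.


S = 1 - 1/2 + 1/3 - 1/4 + 1/5 - 1/6 + 1/7 - 1/8 ± ...
= 0.7058
(Full series converges to +ln(2) ≈ +0.6931)

S_39 = 0.7058


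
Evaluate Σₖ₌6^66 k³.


Σₖ₌6^66 k³ = [66·67/2]² − [5·6/2]²
= 4888521 − 225 = 4888296

Σk³ = 4888296


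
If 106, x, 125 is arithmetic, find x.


AM = (106 + 125)/2 = 231/2 = 115.5

AM = 115.5


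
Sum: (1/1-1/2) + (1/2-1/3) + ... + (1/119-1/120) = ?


Telescoping: adjacent terms cancel.
= 1/1 - 1/120
= 1 - 1/120 = 119/120

Sum = 119/120


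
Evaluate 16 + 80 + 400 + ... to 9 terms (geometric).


Sₙ = 16×(5^9 - 1)/(5 - 1)
= 16×(1953125 - 1)/4
= 16×1953124/4
= 7812496

S_9 = 7812496


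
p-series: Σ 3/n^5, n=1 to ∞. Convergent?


p-series test: Σ c/n^p converges if p > 1, diverges if p ≤ 1 (constant c > 0 doesn't affect convergence).
p = 5
5 > 1 → CONVERGES

Converges (p = 5 > 1)


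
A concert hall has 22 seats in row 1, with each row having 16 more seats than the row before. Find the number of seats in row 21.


aₙ = a₁ + (n-1)d
= 22 + (21-1)×16
= 22 + 320
= 342

a_21 = 342


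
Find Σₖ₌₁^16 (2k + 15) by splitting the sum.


Σ(2k+15) = 2·Σk + 15·n
= 2·136 + 15·16
= 272 + 240 = 512

Σ = 512


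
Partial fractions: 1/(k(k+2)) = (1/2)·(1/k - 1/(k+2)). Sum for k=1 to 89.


1/(k(k+2)) = (1/2)·(1/k - 1/(k+2)) (partial fractions)
Telescoping: Σ = (1/2)·(1 + 1/2 - 1/90 - 1/91) = 3026/4095

Sum = 3026/4095


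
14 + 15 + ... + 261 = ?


Σₖ₌14^261 k = Σₖ₌₁^261 k − Σₖ₌₁^13 k
= 261·262/2 − 13·14/2
= 34191 − 91 = 34100

Σk = 34100


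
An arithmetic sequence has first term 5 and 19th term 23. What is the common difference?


d = (aₙ - a₁)/(n-1)
= (23 - 5)/(19-1)
= 18/18 = 1

d = 1


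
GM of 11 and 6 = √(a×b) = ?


GM = √(11×6) = √66 = 8.124

GM = 8.124


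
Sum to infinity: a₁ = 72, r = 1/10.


S∞ = a₁/(1-r) = 72/(1 - 1/10)
= 72/(9/10)
= 80

S∞ = 80


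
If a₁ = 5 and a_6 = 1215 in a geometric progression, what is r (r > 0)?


r^(n-1) = aₙ/a₁
r^5 = 1215/5 = 243
r = 243^(1/5)
= 3

r = 3


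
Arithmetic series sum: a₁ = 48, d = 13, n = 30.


aₙ = 48 + (30-1)×13 = 425
Sₙ = n(a₁+aₙ)/2 = 30×(48+425)/2
= 30×473/2 = 7095

S_30 = 7095


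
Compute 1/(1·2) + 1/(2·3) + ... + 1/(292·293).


1/(k(k+1)) = 1/k - 1/(k+1) (partial fractions)
Telescoping: Σ = 1 - 1/293 = 292/293

Sum = 292/293


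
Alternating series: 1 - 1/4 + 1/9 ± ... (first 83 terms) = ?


S = 1 - 1/4 + 1/9 - 1/16 + 1/25 - 1/36 + 1/49 - 1/64 ± ...
= 0.8225
(Full series converges to +π²/12 ≈ +0.8225)

S_83 = 0.8225


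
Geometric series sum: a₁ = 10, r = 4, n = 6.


Sₙ = 10×(4^6 - 1)/(4 - 1)
= 10×(4096 - 1)/3
= 10×4095/3
= 13650

S_6 = 13650


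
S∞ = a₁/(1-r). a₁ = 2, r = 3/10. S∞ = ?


S∞ = a₁/(1-r) = 2/(1 - 3/10)
= 2/(7/10)
= 20/7

S∞ = 20/7


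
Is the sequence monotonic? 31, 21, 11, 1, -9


Differences: -10, -10, -10, -10
All differences < 0 → strictly DECREASING

Monotonically decreasing


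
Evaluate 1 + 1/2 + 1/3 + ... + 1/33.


H_33 = 1/1 + 1/2 + 1/3 + ... + 1/33
= 53676090078349/13127595717600
≈ 4.0888

H_33 = 53676090078349/13127595717600 ≈ 4.0888


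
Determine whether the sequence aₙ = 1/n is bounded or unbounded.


a₁ = 1, a₂ = 1/2, a₃ = 1/3, ...
0 < aₙ ≤ 1 for all n ≥ 1
Lower bound: 0, Upper bound: 1
The sequence IS bounded

Bounded (0 < aₙ ≤ 1)


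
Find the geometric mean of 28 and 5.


GM = √(28×5) = √140 = 11.8322

GM = 11.8322


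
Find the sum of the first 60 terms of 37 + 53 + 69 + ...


aₙ = 37 + (60-1)×16 = 981
Sₙ = n(a₁+aₙ)/2 = 60×(37+981)/2
= 60×1018/2 = 30540

S_60 = 30540


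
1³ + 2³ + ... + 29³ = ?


n(n+1)/2 = 29×30/2 = 435
Σk³ = 435² = 189225

Σk³ = 189225


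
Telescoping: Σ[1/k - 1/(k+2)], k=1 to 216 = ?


Telescoping with gap 2: two head and two tail terms survive.
= (1 + 1/2) - (1/217 + 1/218)
= 3/2 - 1/217 - 1/218 = 35262/23653

Sum = 35262/23653


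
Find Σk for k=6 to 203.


Σₖ₌6^203 k = Σₖ₌₁^203 k − Σₖ₌₁^5 k
= 203·204/2 − 5·6/2
= 20706 − 15 = 20691

Σk = 20691


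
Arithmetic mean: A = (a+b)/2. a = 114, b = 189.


AM = (114 + 189)/2 = 303/2 = 151.5

AM = 151.5


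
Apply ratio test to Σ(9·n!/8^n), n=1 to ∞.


aₙ = 9·n!/8^n
a_{n+1}/aₙ = (n+1)!/8^(n+1) × 8^n/n!  (constant 9 cancels)
= (n+1)/8
L = lim(n→∞) (n+1)/8 = ∞
L > 1 → series DIVERGES

Diverges (ratio test: L = ∞ > 1)


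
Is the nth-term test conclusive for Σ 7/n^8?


lim(n→∞) 7/n^8 = 0
lim aₙ = 0 → nth-term test is INCONCLUSIVE
(Need other tests; this is actually a convergent p-series with p=8 > 1)

Inconclusive (lim aₙ = 0; need another test)


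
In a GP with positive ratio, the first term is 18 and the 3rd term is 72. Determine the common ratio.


r^(n-1) = aₙ/a₁
r^2 = 72/18 = 4
r = 4^(1/2)
= ±2; taking r > 0 gives r = 2

r = 2


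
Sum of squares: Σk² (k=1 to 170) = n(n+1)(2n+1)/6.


n = 170
n(n+1)(2n+1)/6 = 170×171×341/6
= 9912870/6 = 1652145

Σk² = 1652145


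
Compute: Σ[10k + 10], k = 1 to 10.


Σ(10k+10) = 10·Σk + 10·n
= 10·55 + 10·10
= 550 + 100 = 650

Σ = 650


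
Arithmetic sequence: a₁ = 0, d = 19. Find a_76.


aₙ = a₁ + (n-1)d
= 0 + (76-1)×19
= 0 + 1425
= 1425

a_76 = 1425


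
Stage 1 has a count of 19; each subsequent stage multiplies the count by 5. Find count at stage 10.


aₙ = a₁·r^(n-1)
= 19×5^9
= 19×1953125
= 37109375

a_10 = 37109375


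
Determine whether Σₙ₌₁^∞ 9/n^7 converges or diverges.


p-series test: Σ c/n^p converges if p > 1, diverges if p ≤ 1 (constant c > 0 doesn't affect convergence).
p = 7
7 > 1 → CONVERGES

Converges (p = 7 > 1)


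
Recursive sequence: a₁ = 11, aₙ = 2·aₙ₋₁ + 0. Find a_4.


Computing step by step:
a_1 = 11
a_2 = 22
a_3 = 44
a_4 = 88


a_4 = 88


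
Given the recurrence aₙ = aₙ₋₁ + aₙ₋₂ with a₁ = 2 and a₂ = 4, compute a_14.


Computing iteratively: 2, 4, 6, 10, 16, 26, 42, 68, 110, 178, 288, 466, ...
a_14 = 1220

a_14 = 1220


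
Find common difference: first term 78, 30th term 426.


d = (aₙ - a₁)/(n-1)
= (426 - 78)/(30-1)
= 348/29 = 12

d = 12


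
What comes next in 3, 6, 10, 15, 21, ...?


Pattern: triangular numbers: n(n+1)/2
Terms: 3, 6, 10, 15, 21
Next term = 28

Next term = 28


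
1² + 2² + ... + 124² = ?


n = 124
n(n+1)(2n+1)/6 = 124×125×249/6
= 3859500/6 = 643250

Σk² = 643250


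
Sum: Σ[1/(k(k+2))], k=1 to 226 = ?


1/(k(k+2)) = (1/2)·(1/k - 1/(k+2)) (partial fractions)
Telescoping: Σ = (1/2)·(1 + 1/2 - 1/227 - 1/228) = 77179/103512

Sum = 77179/103512


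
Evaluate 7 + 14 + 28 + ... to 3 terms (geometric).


Sₙ = 7×(2^3 - 1)/(2 - 1)
= 7×(8 - 1)/1
= 7×7/1
= 49

S_3 = 49


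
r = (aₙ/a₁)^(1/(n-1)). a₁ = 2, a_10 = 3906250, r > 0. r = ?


r^(n-1) = aₙ/a₁
r^9 = 3906250/2 = 1953125
r = 1953125^(1/9)
= 5

r = 5


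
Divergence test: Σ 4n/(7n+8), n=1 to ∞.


lim(n→∞) 4n/(7n+8) = 4/7 = 4/7  (divide numerator and denominator by n)
lim aₙ = 4/7 ≠ 0 → series DIVERGES

Diverges (lim aₙ = 4/7 ≠ 0)


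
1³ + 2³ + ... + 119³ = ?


n(n+1)/2 = 119×120/2 = 7140
Σk³ = 7140² = 50979600

Σk³ = 50979600


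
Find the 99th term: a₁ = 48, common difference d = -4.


aₙ = a₁ + (n-1)d
= 48 + (99-1)×-4
= 48 - 392
= -344

a_99 = -344


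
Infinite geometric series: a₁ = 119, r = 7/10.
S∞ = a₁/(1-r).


S∞ = a₁/(1-r) = 119/(1 - 7/10)
= 119/(3/10)
= 1190/3

S∞ = 1190/3


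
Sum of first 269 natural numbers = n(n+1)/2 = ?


n(n+1)/2 = 269×270/2 = 72630/2 = 36315

Σk = 36315


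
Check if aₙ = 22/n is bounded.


a₁ = 22, a₂ = 22/2, a₃ = 22/3, ...
0 < aₙ ≤ 22 for all n ≥ 1
Lower bound: 0, Upper bound: 22
The sequence IS bounded

Bounded (0 < aₙ ≤ 22)


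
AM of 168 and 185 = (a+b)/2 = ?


AM = (168 + 185)/2 = 353/2 = 176.5

AM = 176.5


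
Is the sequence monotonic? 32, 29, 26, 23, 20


Differences: -3, -3, -3, -3
All differences < 0 → strictly DECREASING

Monotonically decreasing


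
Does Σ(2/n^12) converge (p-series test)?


p-series test: Σ c/n^p converges if p > 1, diverges if p ≤ 1 (constant c > 0 doesn't affect convergence).
p = 12
12 > 1 → CONVERGES

Converges (p = 12 > 1)


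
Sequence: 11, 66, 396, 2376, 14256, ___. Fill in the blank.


Pattern: geometric (r=6)
Terms: 11, 66, 396, 2376, 14256
Next term = 85536

Next term = 85536


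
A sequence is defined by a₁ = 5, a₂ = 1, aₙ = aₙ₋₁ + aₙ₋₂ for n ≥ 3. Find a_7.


Computing iteratively: 5, 1, 6, 7, 13, 20, 33
a_7 = 33

a_7 = 33


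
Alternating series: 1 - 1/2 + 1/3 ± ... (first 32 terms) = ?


S = 1 - 1/2 + 1/3 - 1/4 + 1/5 - 1/6 + 1/7 - 1/8 ± ...
= 0.6778
(Full series converges to +ln(2) ≈ +0.6931)

S_32 = 0.6778


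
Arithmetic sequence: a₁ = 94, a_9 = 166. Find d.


d = (aₙ - a₁)/(n-1)
= (166 - 94)/(9-1)
= 72/8 = 9

d = 9


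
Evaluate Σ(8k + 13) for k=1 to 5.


Σ(8k+13) = 8·Σk + 13·n
= 8·15 + 13·5
= 120 + 65 = 185

Σ = 185


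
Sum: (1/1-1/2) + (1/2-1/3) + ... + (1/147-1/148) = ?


Telescoping: adjacent terms cancel.
= 1/1 - 1/148
= 1 - 1/148 = 147/148

Sum = 147/148


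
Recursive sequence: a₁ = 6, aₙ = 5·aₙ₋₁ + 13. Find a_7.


Computing step by step:
a_1 = 6
a_2 = 43
a_3 = 228
a_4 = 1153
a_5 = 5778
a_6 = 28903
a_7 = 144528


a_7 = 144528


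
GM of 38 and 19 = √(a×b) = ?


GM = √(38×19) = √722 = 26.8701

GM = 26.8701


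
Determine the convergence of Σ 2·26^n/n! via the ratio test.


aₙ = 2·26^n/n!
a_{n+1}/aₙ = 26^(n+1)/(n+1)! × n!/26^n  (constant 2 cancels)
= 26/(n+1)
L = lim(n→∞) 26/(n+1) = 0
L < 1 → series CONVERGES

Converges (ratio test: L = 0 < 1)


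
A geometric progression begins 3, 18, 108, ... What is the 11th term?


aₙ = a₁·r^(n-1)
= 3×6^10
= 3×60466176
= 181398528

a_11 = 181398528


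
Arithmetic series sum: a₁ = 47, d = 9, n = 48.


aₙ = 47 + (48-1)×9 = 470
Sₙ = n(a₁+aₙ)/2 = 48×(47+470)/2
= 48×517/2 = 12408

S_48 = 12408


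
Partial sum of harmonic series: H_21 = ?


H_21 = 1/1 + 1/2 + 1/3 + ... + 1/21
= 18858053/5173168
≈ 3.6454

H_21 = 18858053/5173168 ≈ 3.6454


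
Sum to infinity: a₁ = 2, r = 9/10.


S∞ = a₁/(1-r) = 2/(1 - 9/10)
= 2/(1/10)
= 20

S∞ = 20


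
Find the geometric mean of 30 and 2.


GM = √(30×2) = √60 = 7.746

GM = 7.746


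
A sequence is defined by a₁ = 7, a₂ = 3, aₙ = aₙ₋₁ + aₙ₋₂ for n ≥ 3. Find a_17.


Computing iteratively: 7, 3, 10, 13, 23, 36, 59, 95, 154, 249, 403, 652, ...
a_17 = 7231

a_17 = 7231


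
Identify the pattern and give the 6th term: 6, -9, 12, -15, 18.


Pattern: alternating sign, magnitude arithmetic (d=3)
Terms: 6, -9, 12, -15, 18
Next term = -21

Next term = -21


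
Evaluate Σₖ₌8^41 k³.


Σₖ₌8^41 k³ = [41·42/2]² − [7·8/2]²
= 741321 − 784 = 740537

Σk³ = 740537


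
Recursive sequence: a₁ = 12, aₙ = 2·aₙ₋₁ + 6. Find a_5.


Computing step by step:
a_1 = 12
a_2 = 30
a_3 = 66
a_4 = 138
a_5 = 282


a_5 = 282


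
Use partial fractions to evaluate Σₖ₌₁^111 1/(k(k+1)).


1/(k(k+1)) = 1/k - 1/(k+1) (partial fractions)
Telescoping: Σ = 1 - 1/112 = 111/112

Sum = 111/112


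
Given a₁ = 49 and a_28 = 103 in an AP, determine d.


d = (aₙ - a₁)/(n-1)
= (103 - 49)/(28-1)
= 54/27 = 2

d = 2


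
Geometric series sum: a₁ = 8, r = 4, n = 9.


Sₙ = 8×(4^9 - 1)/(4 - 1)
= 8×(262144 - 1)/3
= 8×262143/3
= 699048

S_9 = 699048


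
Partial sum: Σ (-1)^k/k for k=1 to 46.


S = -1 + 1/2 - 1/3 + 1/4 - 1/5 + 1/6 - 1/7 + 1/8 ± ...
= -0.6824
(Full series converges to -ln(2) ≈ -0.6931)

S_46 = -0.6824


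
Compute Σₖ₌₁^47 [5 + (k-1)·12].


aₙ = 5 + (47-1)×12 = 557
Sₙ = n(a₁+aₙ)/2 = 47×(5+557)/2
= 47×562/2 = 13207

S_47 = 13207


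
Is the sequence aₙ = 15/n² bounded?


a₁ = 15, a₂ = 15/4, a₃ = 15/9, ...
0 < aₙ ≤ 15 for all n ≥ 1
The sequence IS bounded

Bounded (0 < aₙ ≤ 15)


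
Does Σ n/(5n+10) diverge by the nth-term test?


lim(n→∞) n/(5n+10) = 1/5 = 1/5  (divide numerator and denominator by n)
lim aₙ = 1/5 ≠ 0 → series DIVERGES

Diverges (lim aₙ = 1/5 ≠ 0)


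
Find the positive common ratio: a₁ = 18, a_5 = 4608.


r^(n-1) = aₙ/a₁
r^4 = 4608/18 = 256
r = 256^(1/4)
= ±4; taking r > 0 gives r = 4

r = 4


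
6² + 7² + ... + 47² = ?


Σₖ₌6^47 k² = Σₖ₌₁^47 k² − Σₖ₌₁^5 k²
= 47·48·95/6 − 5·6·11/6
= 35720 − 55 = 35665

Σk² = 35665


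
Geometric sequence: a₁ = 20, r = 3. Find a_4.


aₙ = a₁·r^(n-1)
= 20×3^3
= 20×27
= 540

a_4 = 540


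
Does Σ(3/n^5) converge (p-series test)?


p-series test: Σ c/n^p converges if p > 1, diverges if p ≤ 1 (constant c > 0 doesn't affect convergence).
p = 5
5 > 1 → CONVERGES

Converges (p = 5 > 1)


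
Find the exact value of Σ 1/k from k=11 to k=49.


Σₖ₌11^49 1/k = 1/11 + 1/12 + 1/13 + ... + 1/49
= 4804253716567824832211/3099044504245996706400
≈ 1.5502

Sum = 4804253716567824832211/3099044504245996706400 ≈ 1.5502


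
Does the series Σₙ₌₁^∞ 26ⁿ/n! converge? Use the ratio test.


aₙ = 26^n/n!
a_{n+1}/aₙ = 26^(n+1)/(n+1)! × n!/26^n
= 26/(n+1)
L = lim(n→∞) 26/(n+1) = 0
L < 1 → series CONVERGES

Converges (ratio test: L = 0 < 1)


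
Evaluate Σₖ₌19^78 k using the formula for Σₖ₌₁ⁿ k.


Σₖ₌19^78 k = Σₖ₌₁^78 k − Σₖ₌₁^18 k
= 78·79/2 − 18·19/2
= 3081 − 171 = 2910

Σk = 2910


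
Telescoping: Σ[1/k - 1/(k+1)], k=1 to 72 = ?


Telescoping: adjacent terms cancel.
= 1/1 - 1/73
= 1 - 1/73 = 72/73

Sum = 72/73


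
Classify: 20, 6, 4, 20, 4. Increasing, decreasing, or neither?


Differences: -14, -2, 16, -16
Difference at position 3 is +16 (> 0) but position 1 is -14 (< 0) — sequence both rises and falls
→ NOT monotonic

Not monotonic


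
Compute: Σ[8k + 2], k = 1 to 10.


Σ(8k+2) = 8·Σk + 2·n
= 8·55 + 2·10
= 440 + 20 = 460

Σ = 460


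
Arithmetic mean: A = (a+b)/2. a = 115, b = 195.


AM = (115 + 195)/2 = 310/2 = 155

AM = 155


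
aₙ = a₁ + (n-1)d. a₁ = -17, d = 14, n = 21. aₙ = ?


aₙ = a₁ + (n-1)d
= -17 + (21-1)×14
= -17 + 280
= 263

a_21 = 263


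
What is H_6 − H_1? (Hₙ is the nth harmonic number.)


Σₖ₌2^6 1/k = 1/2 + 1/3 + 1/4 + 1/5 + 1/6
= 29/20
≈ 1.45

Sum = 29/20 ≈ 1.45


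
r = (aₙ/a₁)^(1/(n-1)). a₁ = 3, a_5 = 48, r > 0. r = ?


r^(n-1) = aₙ/a₁
r^4 = 48/3 = 16
r = 16^(1/4)
= ±2; taking r > 0 gives r = 2

r = 2


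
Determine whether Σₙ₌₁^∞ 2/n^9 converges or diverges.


p-series test: Σ c/n^p converges if p > 1, diverges if p ≤ 1 (constant c > 0 doesn't affect convergence).
p = 9
9 > 1 → CONVERGES

Converges (p = 9 > 1)


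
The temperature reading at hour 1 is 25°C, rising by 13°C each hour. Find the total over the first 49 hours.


aₙ = 25 + (49-1)×13 = 649
Sₙ = n(a₁+aₙ)/2 = 49×(25+649)/2
= 49×674/2 = 16513

S_49 = 16513


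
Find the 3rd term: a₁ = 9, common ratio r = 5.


aₙ = a₁·r^(n-1)
= 9×5^2
= 9×25
= 225

a_3 = 225


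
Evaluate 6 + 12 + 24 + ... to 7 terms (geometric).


Sₙ = 6×(2^7 - 1)/(2 - 1)
= 6×(128 - 1)/1
= 6×127/1
= 762

S_7 = 762


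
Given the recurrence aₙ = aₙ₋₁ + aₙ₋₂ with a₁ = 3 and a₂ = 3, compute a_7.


Computing iteratively: 3, 3, 6, 9, 15, 24, 39
a_7 = 39

a_7 = 39


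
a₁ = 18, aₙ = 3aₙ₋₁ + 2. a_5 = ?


Computing step by step:
a_1 = 18
a_2 = 56
a_3 = 170
a_4 = 512
a_5 = 1538


a_5 = 1538


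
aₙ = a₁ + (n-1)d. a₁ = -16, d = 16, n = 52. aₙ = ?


aₙ = a₁ + (n-1)d
= -16 + (52-1)×16
= -16 + 816
= 800

a_52 = 800


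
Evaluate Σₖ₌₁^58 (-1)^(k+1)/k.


S = 1 - 1/2 + 1/3 - 1/4 + 1/5 - 1/6 + 1/7 - 1/8 ± ...
= 0.6846
(Full series converges to +ln(2) ≈ +0.6931)

S_58 = 0.6846


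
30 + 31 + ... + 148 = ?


Σₖ₌30^148 k = Σₖ₌₁^148 k − Σₖ₌₁^29 k
= 148·149/2 − 29·30/2
= 11026 − 435 = 10591

Σk = 10591


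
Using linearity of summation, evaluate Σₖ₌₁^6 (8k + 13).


Σ(8k+13) = 8·Σk + 13·n
= 8·21 + 13·6
= 168 + 78 = 246

Σ = 246


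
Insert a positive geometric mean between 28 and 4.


GM = √(28×4) = √112 = 10.583

GM = 10.583


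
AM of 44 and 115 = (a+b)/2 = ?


AM = (44 + 115)/2 = 159/2 = 79.5

AM = 79.5


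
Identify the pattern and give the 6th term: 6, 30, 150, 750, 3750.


Pattern: geometric (r=5)
Terms: 6, 30, 150, 750, 3750
Next term = 18750

Next term = 18750


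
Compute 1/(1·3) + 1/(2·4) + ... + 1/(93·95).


1/(k(k+2)) = (1/2)·(1/k - 1/(k+2)) (partial fractions)
Telescoping: Σ = (1/2)·(1 + 1/2 - 1/94 - 1/95) = 6603/8930

Sum = 6603/8930


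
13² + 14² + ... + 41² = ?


Σₖ₌13^41 k² = Σₖ₌₁^41 k² − Σₖ₌₁^12 k²
= 41·42·83/6 − 12·13·25/6
= 23821 − 650 = 23171

Σk² = 23171


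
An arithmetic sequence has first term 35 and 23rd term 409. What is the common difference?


d = (aₙ - a₁)/(n-1)
= (409 - 35)/(23-1)
= 374/22 = 17

d = 17


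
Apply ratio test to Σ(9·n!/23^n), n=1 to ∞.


aₙ = 9·n!/23^n
a_{n+1}/aₙ = (n+1)!/23^(n+1) × 23^n/n!  (constant 9 cancels)
= (n+1)/23
L = lim(n→∞) (n+1)/23 = ∞
L > 1 → series DIVERGES

Diverges (ratio test: L = ∞ > 1)


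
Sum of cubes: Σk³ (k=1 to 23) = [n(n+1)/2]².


n(n+1)/2 = 23×24/2 = 276
Σk³ = 276² = 76176

Σk³ = 76176


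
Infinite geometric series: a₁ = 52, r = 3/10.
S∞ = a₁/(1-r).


S∞ = a₁/(1-r) = 52/(1 - 3/10)
= 52/(7/10)
= 520/7

S∞ = 520/7


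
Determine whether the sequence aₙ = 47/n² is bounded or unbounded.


a₁ = 47, a₂ = 47/4, a₃ = 47/9, ...
0 < aₙ ≤ 47 for all n ≥ 1
The sequence IS bounded

Bounded (0 < aₙ ≤ 47)


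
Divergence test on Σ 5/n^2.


lim(n→∞) 5/n^2 = 0
lim aₙ = 0 → nth-term test is INCONCLUSIVE
(Need other tests; this is actually a convergent p-series with p=2 > 1)

Inconclusive (lim aₙ = 0; need another test)


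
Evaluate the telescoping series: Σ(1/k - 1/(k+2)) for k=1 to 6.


Telescoping with gap 2: two head and two tail terms survive.
= (1 + 1/2) - (1/7 + 1/8)
= 3/2 - 1/7 - 1/8 = 69/56

Sum = 69/56


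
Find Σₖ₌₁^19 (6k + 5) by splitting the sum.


Σ(6k+5) = 6·Σk + 5·n
= 6·190 + 5·19
= 1140 + 95 = 1235

Σ = 1235


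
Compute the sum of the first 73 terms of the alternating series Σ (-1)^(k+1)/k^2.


S = 1 - 1/4 + 1/9 - 1/16 + 1/25 - 1/36 + 1/49 - 1/64 ± ...
= 0.8226
(Full series converges to +π²/12 ≈ +0.8225)

S_73 = 0.8226


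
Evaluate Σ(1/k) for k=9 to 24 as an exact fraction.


Σₖ₌9^24 1/k = 1/9 + 1/10 + 1/11 + ... + 1/24
= 1888438373/1784742960
≈ 1.0581

Sum = 1888438373/1784742960 ≈ 1.0581


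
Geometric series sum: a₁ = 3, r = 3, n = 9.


Sₙ = 3×(3^9 - 1)/(3 - 1)
= 3×(19683 - 1)/2
= 3×19682/2
= 29523

S_9 = 29523


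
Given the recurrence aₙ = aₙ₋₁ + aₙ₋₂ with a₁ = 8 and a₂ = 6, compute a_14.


Computing iteratively: 8, 6, 14, 20, 34, 54, 88, 142, 230, 372, 602, 974, ...
a_14 = 2550

a_14 = 2550


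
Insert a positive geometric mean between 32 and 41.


GM = √(32×41) = √1312 = 36.2215

GM = 36.2215


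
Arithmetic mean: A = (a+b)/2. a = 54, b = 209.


AM = (54 + 209)/2 = 263/2 = 131.5

AM = 131.5


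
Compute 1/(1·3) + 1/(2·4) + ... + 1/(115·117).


1/(k(k+2)) = (1/2)·(1/k - 1/(k+2)) (partial fractions)
Telescoping: Σ = (1/2)·(1 + 1/2 - 1/116 - 1/117) = 20125/27144

Sum = 20125/27144


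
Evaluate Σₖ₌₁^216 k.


n(n+1)/2 = 216×217/2 = 46872/2 = 23436

Σk = 23436


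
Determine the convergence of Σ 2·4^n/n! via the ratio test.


aₙ = 2·4^n/n!
a_{n+1}/aₙ = 4^(n+1)/(n+1)! × n!/4^n  (constant 2 cancels)
= 4/(n+1)
L = lim(n→∞) 4/(n+1) = 0
L < 1 → series CONVERGES

Converges (ratio test: L = 0 < 1)


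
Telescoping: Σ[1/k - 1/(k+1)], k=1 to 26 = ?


Telescoping: adjacent terms cancel.
= 1/1 - 1/27
= 1 - 1/27 = 26/27

Sum = 26/27


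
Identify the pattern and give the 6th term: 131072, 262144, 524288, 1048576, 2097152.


Pattern: powers of 2: 2ⁿ
Terms: 131072, 262144, 524288, 1048576, 2097152
Next term = 4194304

Next term = 4194304


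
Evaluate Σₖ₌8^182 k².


Σₖ₌8^182 k² = Σₖ₌₁^182 k² − Σₖ₌₁^7 k²
= 182·183·365/6 − 7·8·15/6
= 2026115 − 140 = 2025975

Σk² = 2025975


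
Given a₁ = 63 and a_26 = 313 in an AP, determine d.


d = (aₙ - a₁)/(n-1)
= (313 - 63)/(26-1)
= 250/25 = 10

d = 10


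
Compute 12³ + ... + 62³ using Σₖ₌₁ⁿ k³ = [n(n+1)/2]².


Σₖ₌12^62 k³ = [62·63/2]² − [11·12/2]²
= 3814209 − 4356 = 3809853

Σk³ = 3809853


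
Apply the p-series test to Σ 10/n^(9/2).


p-series test: Σ c/n^p converges if p > 1, diverges if p ≤ 1 (constant c > 0 doesn't affect convergence).
p = 9/2
9/2 > 1 → CONVERGES

Converges (p = 9/2 > 1)


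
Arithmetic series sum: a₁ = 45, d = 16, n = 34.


aₙ = 45 + (34-1)×16 = 573
Sₙ = n(a₁+aₙ)/2 = 34×(45+573)/2
= 34×618/2 = 10506

S_34 = 10506


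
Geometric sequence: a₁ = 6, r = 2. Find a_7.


aₙ = a₁·r^(n-1)
= 6×2^6
= 6×64
= 384

a_7 = 384


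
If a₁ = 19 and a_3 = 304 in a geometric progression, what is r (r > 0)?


r^(n-1) = aₙ/a₁
r^2 = 304/19 = 16
r = 16^(1/2)
= ±4; taking r > 0 gives r = 4

r = 4


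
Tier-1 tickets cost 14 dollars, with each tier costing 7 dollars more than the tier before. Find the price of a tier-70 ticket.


aₙ = a₁ + (n-1)d
= 14 + (70-1)×7
= 14 + 483
= 497

a_70 = 497


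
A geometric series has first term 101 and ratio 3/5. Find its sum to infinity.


S∞ = a₁/(1-r) = 101/(1 - 3/5)
= 101/(2/5)
= 505/2

S∞ = 505/2


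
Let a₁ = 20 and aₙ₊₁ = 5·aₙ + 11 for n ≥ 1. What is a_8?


Computing step by step:
a_1 = 20
a_2 = 111
a_3 = 566
a_4 = 2841
a_5 = 14216
a_6 = 71091
a_7 = 355466
a_8 = 1777341


a_8 = 1777341


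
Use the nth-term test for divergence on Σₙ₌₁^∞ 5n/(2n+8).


lim(n→∞) 5n/(2n+8) = 5/2 = 5/2  (divide numerator and denominator by n)
lim aₙ = 5/2 ≠ 0 → series DIVERGES

Diverges (lim aₙ = 5/2 ≠ 0)


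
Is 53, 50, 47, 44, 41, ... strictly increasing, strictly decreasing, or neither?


Differences: -3, -3, -3, -3
All differences < 0 → strictly DECREASING

Monotonically decreasing


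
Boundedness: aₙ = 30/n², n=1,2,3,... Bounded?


a₁ = 30, a₂ = 30/4, a₃ = 30/9, ...
0 < aₙ ≤ 30 for all n ≥ 1
The sequence IS bounded

Bounded (0 < aₙ ≤ 30)


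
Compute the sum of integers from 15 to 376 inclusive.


Σₖ₌15^376 k = Σₖ₌₁^376 k − Σₖ₌₁^14 k
= 376·377/2 − 14·15/2
= 70876 − 105 = 70771

Σk = 70771
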